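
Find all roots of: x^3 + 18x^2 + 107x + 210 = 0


Let p(x) = x^3 + 18x^2 + 107x + 210. By the rational root theorem (leading coefficient 1), any rational root is an integer divisor of 210: try ±1, ±2, ... in turn.
Test x = 1: value = 336 ≠ 0.
Test x = -1: value = 120 ≠ 0.
Test x = 2: value = 504 ≠ 0.
Test x = -2: value = 60 ≠ 0.
Test x = 3: value = 720 ≠ 0.
Test x = -3: value = 24 ≠ 0.
Test x = 5: value = 1320 ≠ 0.
Test x = -5: value = 0 ✓, so (x + 5) is a factor.
Synthetic division by (x + 5): bring down 1; 1(-5) + 18 = 13; 13(-5) + 107 = 42; 42(-5) + 210 = 0 → quotient x^2 + 13x + 42, remainder 0.
Solve the quadratic x^2 + 13x + 42 = 0: discriminant = 13^2 - 4(1)(42) = 169 - 168 = 1.
sqrt(1) = 1, so x = (-13 ± 1)/2: x = -6 or x = -7.
Collecting all roots found:

x = -7, x = -6, x = -5


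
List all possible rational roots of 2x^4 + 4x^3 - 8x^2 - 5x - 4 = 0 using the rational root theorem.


Rational root theorem: possible roots are ±p/q where:
  p divides the constant term (-4): p ∈ {1, 2, 4}
  q divides the leading coefficient (2): q ∈ {1, 2}

All possible rational roots: -4, -2, -1, -1/2, 1/2, 1, 2, 4

-4, -2, -1, -1/2, 1/2, 1, 2, 4


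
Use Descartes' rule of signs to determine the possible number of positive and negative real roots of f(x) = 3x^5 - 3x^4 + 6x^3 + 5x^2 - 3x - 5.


Descartes' rule of signs:

For positive roots, count sign changes in f(x) = 3x^5 - 3x^4 + 6x^3 + 5x^2 - 3x - 5:
Signs of coefficients: +, -, +, +, -, -
Number of sign changes: 3
Possible positive real roots: 3, 1

For negative roots, examine f(-x) = -3x^5 - 3x^4 - 6x^3 + 5x^2 + 3x - 5:
Signs of coefficients: -, -, -, +, +, -
Number of sign changes: 2
Possible negative real roots: 2, 0

Positive roots: 3 or 1; Negative roots: 2 or 0


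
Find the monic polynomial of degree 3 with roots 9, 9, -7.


A monic polynomial with roots 9, 9, -7 is:
p(x) = (x - 9)(x - 9)(x + 7)
After multiplying by (x - 9): x - 9
After multiplying by (x - 9): x^2 - 18x + 81
After multiplying by (x + 7): x^3 - 11x^2 - 45x + 567

x^3 - 11x^2 - 45x + 567


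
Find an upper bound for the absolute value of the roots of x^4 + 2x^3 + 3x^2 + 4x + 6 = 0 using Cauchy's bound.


Cauchy's bound: all roots r satisfy |r| <= 1 + max(|a_i/a_n|) for i = 0,...,n-1
where a_n is the leading coefficient.

Coefficients: [1, 2, 3, 4, 6]
Leading coefficient a_n = 1
Ratios |a_i/a_n|: 2, 3, 4, 6
Maximum ratio: 6
Cauchy's bound: |r| <= 1 + 6 = 7

Upper bound = 7


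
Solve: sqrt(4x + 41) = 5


Square both sides: 4x + 41 = 5^2 = 25
4x = 25 - 41 = -16
x = -4
Check: sqrt(4*(-4) + 41) = sqrt(25) = 5 ✓

x = -4


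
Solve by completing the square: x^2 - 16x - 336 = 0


Start: x^2 - 16x - 336 = 0
Move constant: x^2 - 16x = 336
Half of -16 is -8, squared is 64
Add 64 to both sides: x^2 - 16x + 64 = 400
(x - 8)^2 = 400
x - 8 = ±20
x = 8 + 20 = 28 or x = 8 - 20 = -12

x = -12, x = 28


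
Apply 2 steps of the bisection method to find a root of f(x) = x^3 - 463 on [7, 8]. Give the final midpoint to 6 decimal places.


f(x) = x^3 - 463
f(7) = -120 < 0
f(8) = 49 > 0

Step 1: midpoint = (7.000000 + 8.000000)/2 = 7.500000
  f(7.500000) = -41.125000
  f(mid) < 0, so root is in [7.500000, 8.000000]

Step 2: midpoint = (7.500000 + 8.000000)/2 = 7.750000
  f(7.750000) = 2.484375
  f(mid) > 0, so root is in [7.500000, 7.750000]

midpoint = 7.750000


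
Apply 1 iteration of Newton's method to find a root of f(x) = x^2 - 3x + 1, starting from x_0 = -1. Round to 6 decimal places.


Newton's method: x_(n+1) = x_n - f(x_n)/f'(x_n)
f(x) = x^2 - 3x + 1
f'(x) = 2x - 3

Iteration 1:
  f(-1.000000) = 5.000000
  f'(-1.000000) = -5.000000
  x_1 = -1.000000 - (5.000000)/(-5.000000) = 0.000000

x_1 = 0.000000


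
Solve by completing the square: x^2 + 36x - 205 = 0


Start: x^2 + 36x - 205 = 0
Move constant: x^2 + 36x = 205
Half of 36 is 18, squared is 324
Add 324 to both sides: x^2 + 36x + 324 = 529
(x + 18)^2 = 529
x + 18 = ±23
x = -18 + 23 = 5 or x = -18 - 23 = -41

x = -41, x = 5


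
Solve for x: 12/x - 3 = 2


Subtract -3 from both sides: 12/x = 5
Multiply both sides by x: 12 = 5 * x
Divide by 5: x = 12/5

x = 12/5


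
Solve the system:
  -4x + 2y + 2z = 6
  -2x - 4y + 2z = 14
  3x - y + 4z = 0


Using Cramer's rule. Expand each determinant along the first row.
D  = (-4)*[(-4)*4 - 2*(-1)] - 2*[(-2)*4 - 2*3] + 2*[(-2)*(-1) - (-4)*3]
  = (-4)*(-14) - 2*(-14) + 2*(14) = 112
Dx = 6*[(-4)*4 - 2*(-1)] - 2*[14*4 - 2*0] + 2*[14*(-1) - (-4)*0]
  = 6*(-14) - 2*(56) + 2*(-14) = -224
Dy = (-4)*[14*4 - 2*0] - 6*[(-2)*4 - 2*3] + 2*[(-2)*0 - 14*3]
  = (-4)*(56) - 6*(-14) + 2*(-42) = -224
Dz = (-4)*[(-4)*0 - 14*(-1)] - 2*[(-2)*0 - 14*3] + 6*[(-2)*(-1) - (-4)*3]
  = (-4)*(14) - 2*(-42) + 6*(14) = 112
x = Dx/D = -224/112 = -2, y = Dy/D = -224/112 = -2, z = Dz/D = 112/112 = 1
Check eq1: (-4)(-2) + (2)(-2) + (2)(1) = 6 = 6 ✓
Check eq2: (-2)(-2) + (-4)(-2) + (2)(1) = 14 = 14 ✓
Check eq3: (3)(-2) + (-1)(-2) + (4)(1) = 0 = 0 ✓

x = -2, y = -2, z = 1


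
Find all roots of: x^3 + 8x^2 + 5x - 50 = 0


Let p(x) = x^3 + 8x^2 + 5x - 50. By the rational root theorem (leading coefficient 1), any rational root is an integer divisor of 50: try ±1, ±2, ... in turn.
Test x = 1: value = -36 ≠ 0.
Test x = -1: value = -48 ≠ 0.
Test x = 2: value = 0 ✓, so (x - 2) is a factor.
Synthetic division by (x - 2): bring down 1; 1(2) + 8 = 10; 10(2) + 5 = 25; 25(2) - 50 = 0 → quotient x^2 + 10x + 25, remainder 0.
Solve the quadratic x^2 + 10x + 25 = 0: discriminant = 10^2 - 4(1)(25) = 100 - 100 = 0.
Discriminant = 0, so a double root: x = -10/2 = -5.
Collecting all roots found:

x = -5 (multiplicity 2), x = 2


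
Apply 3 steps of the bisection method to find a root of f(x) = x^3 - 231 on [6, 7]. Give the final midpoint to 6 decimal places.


f(x) = x^3 - 231
f(6) = -15 < 0
f(7) = 112 > 0

Step 1: midpoint = (6.000000 + 7.000000)/2 = 6.500000
  f(6.500000) = 43.625000
  f(mid) > 0, so root is in [6.000000, 6.500000]

Step 2: midpoint = (6.000000 + 6.500000)/2 = 6.250000
  f(6.250000) = 13.140625
  f(mid) > 0, so root is in [6.000000, 6.250000]

Step 3: midpoint = (6.000000 + 6.250000)/2 = 6.125000
  f(6.125000) = -1.216797
  f(mid) < 0, so root is in [6.125000, 6.250000]

midpoint = 6.125000


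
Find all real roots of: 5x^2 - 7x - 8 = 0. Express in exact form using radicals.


Using the quadratic formula: x = (-b ± sqrt(b^2 - 4ac)) / (2a)
Here a = 5, b = -7, c = -8
Discriminant = b^2 - 4ac = (-7)^2 - 4(5)(-8) = 49 + 160 = 209
Since discriminant = 209 > 0, there are two real roots.
x = (7 ± sqrt(209)) / 10
Numerically: x ≈ 2.1457 or x ≈ -0.7457

x = (7 + sqrt(209)) / 10 or x = (7 - sqrt(209)) / 10


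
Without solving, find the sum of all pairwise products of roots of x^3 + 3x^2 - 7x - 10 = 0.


By Vieta's formulas for x^3 + bx^2 + cx + d = 0:
  r1 + r2 + r3 = -b/a = -3
  r1*r2 + r1*r3 + r2*r3 = c/a = -7
  r1*r2*r3 = -d/a = 10


Sum of pairwise products = -7


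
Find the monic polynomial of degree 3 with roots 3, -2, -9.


A monic polynomial with roots 3, -2, -9 is:
p(x) = (x - 3)(x + 2)(x + 9)
After multiplying by (x - 3): x - 3
After multiplying by (x + 2): x^2 - x - 6
After multiplying by (x + 9): x^3 + 8x^2 - 15x - 54

x^3 + 8x^2 - 15x - 54


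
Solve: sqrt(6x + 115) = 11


Square both sides: 6x + 115 = 11^2 = 121
6x = 121 - 115 = 6
x = 1
Check: sqrt(6*1 + 115) = sqrt(121) = 11 ✓

x = 1


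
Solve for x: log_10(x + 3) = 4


Convert to exponential form: x + 3 = 10^4 = 10000
x = 10000 - 3 = 9997
Check: log_10(9997 + 3) = log_10(10000) = log_10(10000) = 4 ✓

x = 9997


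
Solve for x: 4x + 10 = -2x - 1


Starting with: 4x + 10 = -2x - 1
Move all x terms to left: (4 + 2)x = -1 - 10
Simplify: 6x = -11
Divide both sides by 6: x = -11/6

x = -11/6


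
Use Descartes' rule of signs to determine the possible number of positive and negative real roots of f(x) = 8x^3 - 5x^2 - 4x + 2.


Descartes' rule of signs:

For positive roots, count sign changes in f(x) = 8x^3 - 5x^2 - 4x + 2:
Signs of coefficients: +, -, -, +
Number of sign changes: 2
Possible positive real roots: 2, 0

For negative roots, examine f(-x) = -8x^3 - 5x^2 + 4x + 2:
Signs of coefficients: -, -, +, +
Number of sign changes: 1
Possible negative real roots: 1

Positive roots: 2 or 0; Negative roots: 1


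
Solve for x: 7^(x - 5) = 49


Express both sides with the same base.
49 = 7^2
Since the bases match, equate exponents: x - 5 = 2
So x = 2 - (-5) = 7

x = 7


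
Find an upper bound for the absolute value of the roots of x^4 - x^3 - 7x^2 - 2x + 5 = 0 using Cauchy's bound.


Cauchy's bound: all roots r satisfy |r| <= 1 + max(|a_i/a_n|) for i = 0,...,n-1
where a_n is the leading coefficient.

Coefficients: [1, -1, -7, -2, 5]
Leading coefficient a_n = 1
Ratios |a_i/a_n|: 1, 7, 2, 5
Maximum ratio: 7
Cauchy's bound: |r| <= 1 + 7 = 8

Upper bound = 8


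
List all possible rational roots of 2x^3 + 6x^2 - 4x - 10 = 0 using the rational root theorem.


Rational root theorem: possible roots are ±p/q where:
  p divides the constant term (-10): p ∈ {1, 2, 5, 10}
  q divides the leading coefficient (2): q ∈ {1, 2}

All possible rational roots: -10, -5, -5/2, -2, -1, -1/2, 1/2, 1, 2, 5/2, 5, 10

-10, -5, -5/2, -2, -1, -1/2, 1/2, 1, 2, 5/2, 5, 10


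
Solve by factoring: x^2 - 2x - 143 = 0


We need two numbers that multiply to -143 and add to -2.
Those numbers are 11 and -13 (since 11 * (-13) = -143 and 11 + (-13) = -2).
So x^2 - 2x - 143 = (x + 11)(x - 13) = 0
Setting each factor to zero: x = -11 or x = 13

x = -11, x = 13


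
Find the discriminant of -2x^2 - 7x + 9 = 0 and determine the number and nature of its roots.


For ax^2 + bx + c = 0, discriminant D = b^2 - 4ac
Here a = -2, b = -7, c = 9
D = (-7)^2 - 4(-2)(9) = 49 + 72 = 121

D = 121 > 0 and is a perfect square (sqrt = 11)
The equation has 2 distinct real rational roots.

Discriminant = 121, 2 distinct real rational roots


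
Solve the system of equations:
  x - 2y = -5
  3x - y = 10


Using Cramer's rule:
Determinant D = (1)(-1) - (3)(-2) = -1 + 6 = 5
Dx = (-5)(-1) - (10)(-2) = 5 + 20 = 25
Dy = (1)(10) - (3)(-5) = 10 + 15 = 25
x = Dx/D = 25/5 = 5
y = Dy/D = 25/5 = 5

x = 5, y = 5


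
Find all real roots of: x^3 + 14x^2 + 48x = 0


The constant term is 0, so x = 0 is a root. Factor out x:
  x(x^2 + 14x + 48) = 0
Solve the quadratic x^2 + 14x + 48 = 0: discriminant = 14^2 - 4(1)(48) = 196 - 192 = 4.
sqrt(4) = 2, so x = (-14 ± 2)/2: x = -6 or x = -8.

x = -8, x = -6, x = 0


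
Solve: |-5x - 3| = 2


An absolute value equation |expr| = 2 gives two cases:
Case 1: -5x - 3 = 2
  -5x = 5, so x = -1
Case 2: -5x - 3 = -2
  -5x = 1, so x = -1/5

x = -1, x = -1/5


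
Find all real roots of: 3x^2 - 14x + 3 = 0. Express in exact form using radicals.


Using the quadratic formula: x = (-b ± sqrt(b^2 - 4ac)) / (2a)
Here a = 3, b = -14, c = 3
Discriminant = b^2 - 4ac = (-14)^2 - 4(3)(3) = 196 - 36 = 160
Since discriminant = 160 > 0, there are two real roots.
x = (14 ± 4*sqrt(10)) / 6
Simplifying: x = (7 ± 2*sqrt(10)) / 3
Numerically: x ≈ 4.4415 or x ≈ 0.2251

x = (7 + 2*sqrt(10)) / 3 or x = (7 - 2*sqrt(10)) / 3


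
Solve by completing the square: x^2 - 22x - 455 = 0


Start: x^2 - 22x - 455 = 0
Move constant: x^2 - 22x = 455
Half of -22 is -11, squared is 121
Add 121 to both sides: x^2 - 22x + 121 = 576
(x - 11)^2 = 576
x - 11 = ±24
x = 11 + 24 = 35 or x = 11 - 24 = -13

x = -13, x = 35


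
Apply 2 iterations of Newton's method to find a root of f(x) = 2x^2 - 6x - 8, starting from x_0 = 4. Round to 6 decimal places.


Newton's method: x_(n+1) = x_n - f(x_n)/f'(x_n)
f(x) = 2x^2 - 6x - 8
f'(x) = 4x - 6

Iteration 1:
  f(4.000000) = 0.000000
  f'(4.000000) = 10.000000
  x_1 = 4.000000 - (0.000000)/(10.000000) = 4.000000

Iteration 2:
  f(4.000000) = 0.000000
  f'(4.000000) = 10.000000
  x_2 = 4.000000 - (0.000000)/(10.000000) = 4.000000

x_2 = 4.000000


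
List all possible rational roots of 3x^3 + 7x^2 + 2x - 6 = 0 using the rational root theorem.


Rational root theorem: possible roots are ±p/q where:
  p divides the constant term (-6): p ∈ {1, 2, 3, 6}
  q divides the leading coefficient (3): q ∈ {1, 3}

All possible rational roots: -6, -3, -2, -1, -2/3, -1/3, 1/3, 2/3, 1, 2, 3, 6

-6, -3, -2, -1, -2/3, -1/3, 1/3, 2/3, 1, 2, 3, 6


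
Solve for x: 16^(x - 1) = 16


Express both sides with the same base.
16 = 16^1
Since the bases match, equate exponents: x - 1 = 1
So x = 1 - (-1) = 2

x = 2


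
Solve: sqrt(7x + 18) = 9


Square both sides: 7x + 18 = 9^2 = 81
7x = 81 - 18 = 63
x = 9
Check: sqrt(7*9 + 18) = sqrt(81) = 9 ✓

x = 9


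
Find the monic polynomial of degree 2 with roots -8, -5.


A monic polynomial with roots -8, -5 is:
p(x) = (x + 8)(x + 5)
After multiplying by (x + 8): x + 8
After multiplying by (x + 5): x^2 + 13x + 40

x^2 + 13x + 40


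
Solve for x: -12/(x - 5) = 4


Multiply both sides by (x - 5): -12 = 4(x - 5)
Distribute: -12 = 4x - 20
4x = -12 + 20 = 8
x = 2

x = 2


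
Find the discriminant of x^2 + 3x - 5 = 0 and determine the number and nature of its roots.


For ax^2 + bx + c = 0, discriminant D = b^2 - 4ac
Here a = 1, b = 3, c = -5
D = (3)^2 - 4(1)(-5) = 9 + 20 = 29

D = 29 > 0 but not a perfect square
The equation has 2 distinct real irrational roots.

Discriminant = 29, 2 distinct real irrational roots


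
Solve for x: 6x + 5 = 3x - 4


Starting with: 6x + 5 = 3x - 4
Move all x terms to left: (6 - 3)x = -4 - 5
Simplify: 3x = -9
Divide both sides by 3: x = -3

x = -3


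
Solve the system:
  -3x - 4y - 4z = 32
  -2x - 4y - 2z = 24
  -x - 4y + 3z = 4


Using Cramer's rule. Expand each determinant along the first row.
D  = (-3)*[(-4)*3 - (-2)*(-4)] - (-4)*[(-2)*3 - (-2)*(-1)] + (-4)*[(-2)*(-4) - (-4)*(-1)]
  = (-3)*(-20) - (-4)*(-8) + (-4)*(4) = 12
Dx = 32*[(-4)*3 - (-2)*(-4)] - (-4)*[24*3 - (-2)*4] + (-4)*[24*(-4) - (-4)*4]
  = 32*(-20) - (-4)*(80) + (-4)*(-80) = 0
Dy = (-3)*[24*3 - (-2)*4] - 32*[(-2)*3 - (-2)*(-1)] + (-4)*[(-2)*4 - 24*(-1)]
  = (-3)*(80) - 32*(-8) + (-4)*(16) = -48
Dz = (-3)*[(-4)*4 - 24*(-4)] - (-4)*[(-2)*4 - 24*(-1)] + 32*[(-2)*(-4) - (-4)*(-1)]
  = (-3)*(80) - (-4)*(16) + 32*(4) = -48
x = Dx/D = 0/12 = 0, y = Dy/D = -48/12 = -4, z = Dz/D = -48/12 = -4
Check eq1: (-3)(0) + (-4)(-4) + (-4)(-4) = 32 = 32 ✓
Check eq2: (-2)(0) + (-4)(-4) + (-2)(-4) = 24 = 24 ✓
Check eq3: (-1)(0) + (-4)(-4) + (3)(-4) = 4 = 4 ✓

x = 0, y = -4, z = -4


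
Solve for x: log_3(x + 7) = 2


Convert to exponential form: x + 7 = 3^2 = 9
x = 9 - 7 = 2
Check: log_3(2 + 7) = log_3(9) = log_3(9) = 2 ✓

x = 2


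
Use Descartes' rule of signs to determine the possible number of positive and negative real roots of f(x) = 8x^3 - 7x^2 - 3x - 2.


Descartes' rule of signs:

For positive roots, count sign changes in f(x) = 8x^3 - 7x^2 - 3x - 2:
Signs of coefficients: +, -, -, -
Number of sign changes: 1
Possible positive real roots: 1

For negative roots, examine f(-x) = -8x^3 - 7x^2 + 3x - 2:
Signs of coefficients: -, -, +, -
Number of sign changes: 2
Possible negative real roots: 2, 0

Positive roots: 1; Negative roots: 2 or 0


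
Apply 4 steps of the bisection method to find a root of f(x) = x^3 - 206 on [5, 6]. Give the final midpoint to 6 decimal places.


f(x) = x^3 - 206
f(5) = -81 < 0
f(6) = 10 > 0

Step 1: midpoint = (5.000000 + 6.000000)/2 = 5.500000
  f(5.500000) = -39.625000
  f(mid) < 0, so root is in [5.500000, 6.000000]

Step 2: midpoint = (5.500000 + 6.000000)/2 = 5.750000
  f(5.750000) = -15.890625
  f(mid) < 0, so root is in [5.750000, 6.000000]

Step 3: midpoint = (5.750000 + 6.000000)/2 = 5.875000
  f(5.875000) = -3.220703
  f(mid) < 0, so root is in [5.875000, 6.000000]

Step 4: midpoint = (5.875000 + 6.000000)/2 = 5.937500
  f(5.937500) = 3.320068
  f(mid) > 0, so root is in [5.875000, 5.937500]

midpoint = 5.937500


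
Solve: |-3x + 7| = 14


An absolute value equation |expr| = 14 gives two cases:
Case 1: -3x + 7 = 14
  -3x = 7, so x = -7/3
Case 2: -3x + 7 = -14
  -3x = -21, so x = 7

x = -7/3, x = 7


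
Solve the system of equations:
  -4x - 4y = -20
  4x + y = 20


Using Cramer's rule:
Determinant D = (-4)(1) - (4)(-4) = -4 + 16 = 12
Dx = (-20)(1) - (20)(-4) = -20 + 80 = 60
Dy = (-4)(20) - (4)(-20) = -80 + 80 = 0
x = Dx/D = 60/12 = 5
y = Dy/D = 0/12 = 0

x = 5, y = 0


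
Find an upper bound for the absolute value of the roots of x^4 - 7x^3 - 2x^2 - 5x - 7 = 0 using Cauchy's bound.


Cauchy's bound: all roots r satisfy |r| <= 1 + max(|a_i/a_n|) for i = 0,...,n-1
where a_n is the leading coefficient.

Coefficients: [1, -7, -2, -5, -7]
Leading coefficient a_n = 1
Ratios |a_i/a_n|: 7, 2, 5, 7
Maximum ratio: 7
Cauchy's bound: |r| <= 1 + 7 = 8

Upper bound = 8


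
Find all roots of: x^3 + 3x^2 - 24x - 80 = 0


Let p(x) = x^3 + 3x^2 - 24x - 80. By the rational root theorem (leading coefficient 1), any rational root is an integer divisor of 80: try ±1, ±2, ... in turn.
Test x = 1: value = -100 ≠ 0.
Test x = -1: value = -54 ≠ 0.
Test x = 2: value = -108 ≠ 0.
Test x = -2: value = -28 ≠ 0.
Test x = 4: value = -64 ≠ 0.
Test x = -4: value = 0 ✓, so (x + 4) is a factor.
Synthetic division by (x + 4): bring down 1; 1(-4) + 3 = -1; (-1)(-4) - 24 = -20; (-20)(-4) - 80 = 0 → quotient x^2 - x - 20, remainder 0.
Solve the quadratic x^2 - x - 20 = 0: discriminant = (-1)^2 - 4(1)(-20) = 1 + 80 = 81.
sqrt(81) = 9, so x = (1 ± 9)/2: x = 5 or x = -4.
Collecting all roots found:

x = -4 (multiplicity 2), x = 5


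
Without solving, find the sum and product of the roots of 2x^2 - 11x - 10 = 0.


By Vieta's formulas for ax^2 + bx + c = 0:
  Sum of roots = -b/a
  Product of roots = c/a

Here a = 2, b = -11, c = -10
Sum = -(-11)/2 = 11/2
Product = -10/2 = -5

Sum = 11/2, Product = -5


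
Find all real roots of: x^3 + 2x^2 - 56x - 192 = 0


Let p(x) = x^3 + 2x^2 - 56x - 192. By the rational root theorem (leading coefficient 1), any rational root is an integer divisor of 192: try ±1, ±2, ... in turn.
Test x = 1: value = -245 ≠ 0.
Test x = -1: value = -135 ≠ 0.
Test x = 2: value = -288 ≠ 0.
Test x = -2: value = -80 ≠ 0.
Test x = 3: value = -315 ≠ 0.
Test x = -3: value = -33 ≠ 0.
Test x = 4: value = -320 ≠ 0.
Test x = -4: value = 0 ✓, so (x + 4) is a factor.
Synthetic division by (x + 4): bring down 1; 1(-4) + 2 = -2; (-2)(-4) - 56 = -48; (-48)(-4) - 192 = 0 → quotient x^2 - 2x - 48, remainder 0.
Solve the quadratic x^2 - 2x - 48 = 0: discriminant = (-2)^2 - 4(1)(-48) = 4 + 192 = 196.
sqrt(196) = 14, so x = (2 ± 14)/2: x = 8 or x = -6.

x = -6, x = -4, x = 8


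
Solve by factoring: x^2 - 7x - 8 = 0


We need two numbers that multiply to -8 and add to -7.
Those numbers are 1 and -8 (since 1 * (-8) = -8 and 1 + (-8) = -7).
So x^2 - 7x - 8 = (x + 1)(x - 8) = 0
Setting each factor to zero: x = -1 or x = 8

x = -1, x = 8


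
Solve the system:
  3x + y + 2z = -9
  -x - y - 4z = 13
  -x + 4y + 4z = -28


Using Cramer's rule. Expand each determinant along the first row.
D  = 3*[(-1)*4 - (-4)*4] - 1*[(-1)*4 - (-4)*(-1)] + 2*[(-1)*4 - (-1)*(-1)]
  = 3*(12) - 1*(-8) + 2*(-5) = 34
Dx = (-9)*[(-1)*4 - (-4)*4] - 1*[13*4 - (-4)*(-28)] + 2*[13*4 - (-1)*(-28)]
  = (-9)*(12) - 1*(-60) + 2*(24) = 0
Dy = 3*[13*4 - (-4)*(-28)] - (-9)*[(-1)*4 - (-4)*(-1)] + 2*[(-1)*(-28) - 13*(-1)]
  = 3*(-60) - (-9)*(-8) + 2*(41) = -170
Dz = 3*[(-1)*(-28) - 13*4] - 1*[(-1)*(-28) - 13*(-1)] + (-9)*[(-1)*4 - (-1)*(-1)]
  = 3*(-24) - 1*(41) + (-9)*(-5) = -68
x = Dx/D = 0/34 = 0, y = Dy/D = -170/34 = -5, z = Dz/D = -68/34 = -2
Check eq1: (3)(0) + (1)(-5) + (2)(-2) = -9 = -9 ✓
Check eq2: (-1)(0) + (-1)(-5) + (-4)(-2) = 13 = 13 ✓
Check eq3: (-1)(0) + (4)(-5) + (4)(-2) = -28 = -28 ✓

x = 0, y = -5, z = -2


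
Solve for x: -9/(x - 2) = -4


Multiply both sides by (x - 2): -9 = -4(x - 2)
Distribute: -9 = -4x + 8
-4x = -9 - 8 = -17
x = 17/4

x = 17/4


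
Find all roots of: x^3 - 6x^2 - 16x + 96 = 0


Let p(x) = x^3 - 6x^2 - 16x + 96. By the rational root theorem (leading coefficient 1), any rational root is an integer divisor of 96: try ±1, ±2, ... in turn.
Test x = 1: value = 75 ≠ 0.
Test x = -1: value = 105 ≠ 0.
Test x = 2: value = 48 ≠ 0.
Test x = -2: value = 96 ≠ 0.
Test x = 3: value = 21 ≠ 0.
Test x = -3: value = 63 ≠ 0.
Test x = 4: value = 0 ✓, so (x - 4) is a factor.
Synthetic division by (x - 4): bring down 1; 1(4) - 6 = -2; (-2)(4) - 16 = -24; (-24)(4) + 96 = 0 → quotient x^2 - 2x - 24, remainder 0.
Solve the quadratic x^2 - 2x - 24 = 0: discriminant = (-2)^2 - 4(1)(-24) = 4 + 96 = 100.
sqrt(100) = 10, so x = (2 ± 10)/2: x = 6 or x = -4.
Collecting all roots found:

x = -4, x = 4, x = 6


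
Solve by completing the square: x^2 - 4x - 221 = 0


Start: x^2 - 4x - 221 = 0
Move constant: x^2 - 4x = 221
Half of -4 is -2, squared is 4
Add 4 to both sides: x^2 - 4x + 4 = 225
(x - 2)^2 = 225
x - 2 = ±15
x = 2 + 15 = 17 or x = 2 - 15 = -13

x = -13, x = 17


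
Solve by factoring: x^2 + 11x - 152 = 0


We need two numbers that multiply to -152 and add to 11.
Those numbers are -8 and 19 (since (-8) * 19 = -152 and (-8) + 19 = 11).
So x^2 + 11x - 152 = (x - 8)(x + 19) = 0
Setting each factor to zero: x = 8 or x = -19

x = -19, x = 8


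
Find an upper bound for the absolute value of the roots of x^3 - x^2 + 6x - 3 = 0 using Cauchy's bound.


Cauchy's bound: all roots r satisfy |r| <= 1 + max(|a_i/a_n|) for i = 0,...,n-1
where a_n is the leading coefficient.

Coefficients: [1, -1, 6, -3]
Leading coefficient a_n = 1
Ratios |a_i/a_n|: 1, 6, 3
Maximum ratio: 6
Cauchy's bound: |r| <= 1 + 6 = 7

Upper bound = 7


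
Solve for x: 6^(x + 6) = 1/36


Express both sides with the same base.
1/36 = 6^(-2)
Since the bases match, equate exponents: x + 6 = -2
So x = -2 - (6) = -8

x = -8


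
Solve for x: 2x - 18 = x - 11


Starting with: 2x - 18 = x - 11
Move all x terms to left: (2 - 1)x = -11 + 18
Simplify: x = 7
Divide both sides by 1: x = 7

x = 7


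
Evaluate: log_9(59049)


We need the exponent such that 9^? = 59049
9^5 = 59049
Therefore log_9(59049) = 5

5


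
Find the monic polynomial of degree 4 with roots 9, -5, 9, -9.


A monic polynomial with roots 9, -5, 9, -9 is:
p(x) = (x - 9)(x + 5)(x - 9)(x + 9)
After multiplying by (x - 9): x - 9
After multiplying by (x + 5): x^2 - 4x - 45
After multiplying by (x - 9): x^3 - 13x^2 - 9x + 405
After multiplying by (x + 9): x^4 - 4x^3 - 126x^2 + 324x + 3645

x^4 - 4x^3 - 126x^2 + 324x + 3645


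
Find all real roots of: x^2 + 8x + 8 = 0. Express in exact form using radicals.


Using the quadratic formula: x = (-b ± sqrt(b^2 - 4ac)) / (2a)
Here a = 1, b = 8, c = 8
Discriminant = b^2 - 4ac = 8^2 - 4(1)(8) = 64 - 32 = 32
Since discriminant = 32 > 0, there are two real roots.
x = (-8 ± 4*sqrt(2)) / 2
Simplifying: x = -4 ± 2*sqrt(2)
Numerically: x ≈ -1.1716 or x ≈ -6.8284

x = -4 + 2*sqrt(2) or x = -4 - 2*sqrt(2)


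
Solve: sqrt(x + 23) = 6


Square both sides: x + 23 = 6^2 = 36
x = 36 - 23 = 13
x = 13
Check: sqrt(1*13 + 23) = sqrt(36) = 6 ✓

x = 13


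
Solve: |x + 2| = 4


An absolute value equation |expr| = 4 gives two cases:
Case 1: x + 2 = 4
  x = 2, so x = 2
Case 2: x + 2 = -4
  x = -6, so x = -6

x = -6, x = 2


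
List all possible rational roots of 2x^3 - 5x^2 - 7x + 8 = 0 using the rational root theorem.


Rational root theorem: possible roots are ±p/q where:
  p divides the constant term (8): p ∈ {1, 2, 4, 8}
  q divides the leading coefficient (2): q ∈ {1, 2}

All possible rational roots: -8, -4, -2, -1, -1/2, 1/2, 1, 2, 4, 8

-8, -4, -2, -1, -1/2, 1/2, 1, 2, 4, 8


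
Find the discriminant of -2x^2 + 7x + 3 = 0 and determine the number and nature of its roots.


For ax^2 + bx + c = 0, discriminant D = b^2 - 4ac
Here a = -2, b = 7, c = 3
D = (7)^2 - 4(-2)(3) = 49 + 24 = 73

D = 73 > 0 but not a perfect square
The equation has 2 distinct real irrational roots.

Discriminant = 73, 2 distinct real irrational roots


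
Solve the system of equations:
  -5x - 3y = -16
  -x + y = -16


Using Cramer's rule:
Determinant D = (-5)(1) - (-1)(-3) = -5 - 3 = -8
Dx = (-16)(1) - (-16)(-3) = -16 - 48 = -64
Dy = (-5)(-16) - (-1)(-16) = 80 - 16 = 64
x = Dx/D = -64/-8 = 8
y = Dy/D = 64/-8 = -8

x = 8, y = -8


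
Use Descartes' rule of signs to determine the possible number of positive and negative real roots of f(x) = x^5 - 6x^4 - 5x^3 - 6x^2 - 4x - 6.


Descartes' rule of signs:

For positive roots, count sign changes in f(x) = x^5 - 6x^4 - 5x^3 - 6x^2 - 4x - 6:
Signs of coefficients: +, -, -, -, -, -
Number of sign changes: 1
Possible positive real roots: 1

For negative roots, examine f(-x) = -x^5 - 6x^4 + 5x^3 - 6x^2 + 4x - 6:
Signs of coefficients: -, -, +, -, +, -
Number of sign changes: 4
Possible negative real roots: 4, 2, 0

Positive roots: 1; Negative roots: 4 or 2 or 0


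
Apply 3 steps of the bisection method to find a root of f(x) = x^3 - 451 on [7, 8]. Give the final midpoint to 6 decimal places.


f(x) = x^3 - 451
f(7) = -108 < 0
f(8) = 61 > 0

Step 1: midpoint = (7.000000 + 8.000000)/2 = 7.500000
  f(7.500000) = -29.125000
  f(mid) < 0, so root is in [7.500000, 8.000000]

Step 2: midpoint = (7.500000 + 8.000000)/2 = 7.750000
  f(7.750000) = 14.484375
  f(mid) > 0, so root is in [7.500000, 7.750000]

Step 3: midpoint = (7.500000 + 7.750000)/2 = 7.625000
  f(7.625000) = -7.677734
  f(mid) < 0, so root is in [7.625000, 7.750000]

midpoint = 7.625000


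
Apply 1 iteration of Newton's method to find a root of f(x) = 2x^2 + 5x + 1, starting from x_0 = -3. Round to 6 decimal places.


Newton's method: x_(n+1) = x_n - f(x_n)/f'(x_n)
f(x) = 2x^2 + 5x + 1
f'(x) = 4x + 5

Iteration 1:
  f(-3.000000) = 4.000000
  f'(-3.000000) = -7.000000
  x_1 = -3.000000 - (4.000000)/(-7.000000) = -2.428571

x_1 = -2.428571


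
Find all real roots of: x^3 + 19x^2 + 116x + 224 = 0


Let p(x) = x^3 + 19x^2 + 116x + 224. By the rational root theorem (leading coefficient 1), any rational root is an integer divisor of 224: try ±1, ±2, ... in turn.
Test x = 1: value = 360 ≠ 0.
Test x = -1: value = 126 ≠ 0.
Test x = 2: value = 540 ≠ 0.
Test x = -2: value = 60 ≠ 0.
Test x = 4: value = 1056 ≠ 0.
Test x = -4: value = 0 ✓, so (x + 4) is a factor.
Synthetic division by (x + 4): bring down 1; 1(-4) + 19 = 15; 15(-4) + 116 = 56; 56(-4) + 224 = 0 → quotient x^2 + 15x + 56, remainder 0.
Solve the quadratic x^2 + 15x + 56 = 0: discriminant = 15^2 - 4(1)(56) = 225 - 224 = 1.
sqrt(1) = 1, so x = (-15 ± 1)/2: x = -7 or x = -8.

x = -8, x = -7, x = -4


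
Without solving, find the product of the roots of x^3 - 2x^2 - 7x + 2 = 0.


By Vieta's formulas for x^3 + bx^2 + cx + d = 0:
  r1 + r2 + r3 = -b/a = 2
  r1*r2 + r1*r3 + r2*r3 = c/a = -7
  r1*r2*r3 = -d/a = -2


Product = -2


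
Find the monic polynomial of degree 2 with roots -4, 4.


A monic polynomial with roots -4, 4 is:
p(x) = (x + 4)(x - 4)
After multiplying by (x + 4): x + 4
After multiplying by (x - 4): x^2 - 16

x^2 - 16


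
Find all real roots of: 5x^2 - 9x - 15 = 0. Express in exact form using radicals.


Using the quadratic formula: x = (-b ± sqrt(b^2 - 4ac)) / (2a)
Here a = 5, b = -9, c = -15
Discriminant = b^2 - 4ac = (-9)^2 - 4(5)(-15) = 81 + 300 = 381
Since discriminant = 381 > 0, there are two real roots.
x = (9 ± sqrt(381)) / 10
Numerically: x ≈ 2.8519 or x ≈ -1.0519

x = (9 + sqrt(381)) / 10 or x = (9 - sqrt(381)) / 10


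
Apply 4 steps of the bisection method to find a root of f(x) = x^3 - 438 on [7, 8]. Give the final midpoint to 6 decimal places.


f(x) = x^3 - 438
f(7) = -95 < 0
f(8) = 74 > 0

Step 1: midpoint = (7.000000 + 8.000000)/2 = 7.500000
  f(7.500000) = -16.125000
  f(mid) < 0, so root is in [7.500000, 8.000000]

Step 2: midpoint = (7.500000 + 8.000000)/2 = 7.750000
  f(7.750000) = 27.484375
  f(mid) > 0, so root is in [7.500000, 7.750000]

Step 3: midpoint = (7.500000 + 7.750000)/2 = 7.625000
  f(7.625000) = 5.322266
  f(mid) > 0, so root is in [7.500000, 7.625000]

Step 4: midpoint = (7.500000 + 7.625000)/2 = 7.562500
  f(7.562500) = -5.489990
  f(mid) < 0, so root is in [7.562500, 7.625000]

midpoint = 7.562500


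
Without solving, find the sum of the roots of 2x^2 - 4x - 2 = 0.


By Vieta's formulas for ax^2 + bx + c = 0:
  Sum of roots = -b/a
  Product of roots = c/a

Here a = 2, b = -4, c = -2
Sum = -(-4)/2 = 2
Product = -2/2 = -1

Sum = 2


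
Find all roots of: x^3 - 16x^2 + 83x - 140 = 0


Let p(x) = x^3 - 16x^2 + 83x - 140. By the rational root theorem (leading coefficient 1), any rational root is an integer divisor of 140: try ±1, ±2, ... in turn.
Test x = 1: value = -72 ≠ 0.
Test x = -1: value = -240 ≠ 0.
Test x = 2: value = -30 ≠ 0.
Test x = -2: value = -378 ≠ 0.
Test x = 4: value = 0 ✓, so (x - 4) is a factor.
Synthetic division by (x - 4): bring down 1; 1(4) - 16 = -12; (-12)(4) + 83 = 35; 35(4) - 140 = 0 → quotient x^2 - 12x + 35, remainder 0.
Solve the quadratic x^2 - 12x + 35 = 0: discriminant = (-12)^2 - 4(1)(35) = 144 - 140 = 4.
sqrt(4) = 2, so x = (12 ± 2)/2: x = 7 or x = 5.
Collecting all roots found:

x = 4, x = 5, x = 7


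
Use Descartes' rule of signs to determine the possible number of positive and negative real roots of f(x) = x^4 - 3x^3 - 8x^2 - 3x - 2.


Descartes' rule of signs:

For positive roots, count sign changes in f(x) = x^4 - 3x^3 - 8x^2 - 3x - 2:
Signs of coefficients: +, -, -, -, -
Number of sign changes: 1
Possible positive real roots: 1

For negative roots, examine f(-x) = x^4 + 3x^3 - 8x^2 + 3x - 2:
Signs of coefficients: +, +, -, +, -
Number of sign changes: 3
Possible negative real roots: 3, 1

Positive roots: 1; Negative roots: 3 or 1


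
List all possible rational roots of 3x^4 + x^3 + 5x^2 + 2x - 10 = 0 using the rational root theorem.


Rational root theorem: possible roots are ±p/q where:
  p divides the constant term (-10): p ∈ {1, 2, 5, 10}
  q divides the leading coefficient (3): q ∈ {1, 3}

All possible rational roots: -10, -5, -10/3, -2, -5/3, -1, -2/3, -1/3, 1/3, 2/3, 1, 5/3, 2, 10/3, 5, 10

-10, -5, -10/3, -2, -5/3, -1, -2/3, -1/3, 1/3, 2/3, 1, 5/3, 2, 10/3, 5, 10


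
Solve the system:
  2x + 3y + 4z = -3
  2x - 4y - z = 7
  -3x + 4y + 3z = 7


Using Cramer's rule. Expand each determinant along the first row.
D  = 2*[(-4)*3 - (-1)*4] - 3*[2*3 - (-1)*(-3)] + 4*[2*4 - (-4)*(-3)]
  = 2*(-8) - 3*(3) + 4*(-4) = -41
Dx = (-3)*[(-4)*3 - (-1)*4] - 3*[7*3 - (-1)*7] + 4*[7*4 - (-4)*7]
  = (-3)*(-8) - 3*(28) + 4*(56) = 164
Dy = 2*[7*3 - (-1)*7] - (-3)*[2*3 - (-1)*(-3)] + 4*[2*7 - 7*(-3)]
  = 2*(28) - (-3)*(3) + 4*(35) = 205
Dz = 2*[(-4)*7 - 7*4] - 3*[2*7 - 7*(-3)] + (-3)*[2*4 - (-4)*(-3)]
  = 2*(-56) - 3*(35) + (-3)*(-4) = -205
x = Dx/D = 164/-41 = -4, y = Dy/D = 205/-41 = -5, z = Dz/D = -205/-41 = 5
Check eq1: (2)(-4) + (3)(-5) + (4)(5) = -3 = -3 ✓
Check eq2: (2)(-4) + (-4)(-5) + (-1)(5) = 7 = 7 ✓
Check eq3: (-3)(-4) + (4)(-5) + (3)(5) = 7 = 7 ✓

x = -4, y = -5, z = 5


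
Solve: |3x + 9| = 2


An absolute value equation |expr| = 2 gives two cases:
Case 1: 3x + 9 = 2
  3x = -7, so x = -7/3
Case 2: 3x + 9 = -2
  3x = -11, so x = -11/3

x = -11/3, x = -7/3


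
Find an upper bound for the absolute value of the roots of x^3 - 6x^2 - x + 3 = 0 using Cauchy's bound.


Cauchy's bound: all roots r satisfy |r| <= 1 + max(|a_i/a_n|) for i = 0,...,n-1
where a_n is the leading coefficient.

Coefficients: [1, -6, -1, 3]
Leading coefficient a_n = 1
Ratios |a_i/a_n|: 6, 1, 3
Maximum ratio: 6
Cauchy's bound: |r| <= 1 + 6 = 7

Upper bound = 7


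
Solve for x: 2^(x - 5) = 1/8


Express both sides with the same base.
1/8 = 2^(-3)
Since the bases match, equate exponents: x - 5 = -3
So x = -3 - (-5) = 2

x = 2


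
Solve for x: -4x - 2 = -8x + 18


Starting with: -4x - 2 = -8x + 18
Move all x terms to left: (-4 + 8)x = 18 + 2
Simplify: 4x = 20
Divide both sides by 4: x = 5

x = 5


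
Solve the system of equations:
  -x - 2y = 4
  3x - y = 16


Using Cramer's rule:
Determinant D = (-1)(-1) - (3)(-2) = 1 + 6 = 7
Dx = (4)(-1) - (16)(-2) = -4 + 32 = 28
Dy = (-1)(16) - (3)(4) = -16 - 12 = -28
x = Dx/D = 28/7 = 4
y = Dy/D = -28/7 = -4

x = 4, y = -4


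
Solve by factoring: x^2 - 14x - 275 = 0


We need two numbers that multiply to -275 and add to -14.
Those numbers are 11 and -25 (since 11 * (-25) = -275 and 11 + (-25) = -14).
So x^2 - 14x - 275 = (x + 11)(x - 25) = 0
Setting each factor to zero: x = -11 or x = 25

x = -11, x = 25


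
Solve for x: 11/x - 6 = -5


Subtract -6 from both sides: 11/x = 1
Multiply both sides by x: 11 = 1 * x
Divide by 1: x = 11

x = 11


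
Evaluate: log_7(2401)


We need the exponent such that 7^? = 2401
7^4 = 2401
Therefore log_7(2401) = 4

4


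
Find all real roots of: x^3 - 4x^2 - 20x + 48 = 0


Let p(x) = x^3 - 4x^2 - 20x + 48. By the rational root theorem (leading coefficient 1), any rational root is an integer divisor of 48: try ±1, ±2, ... in turn.
Test x = 1: value = 25 ≠ 0.
Test x = -1: value = 63 ≠ 0.
Test x = 2: value = 0 ✓, so (x - 2) is a factor.
Synthetic division by (x - 2): bring down 1; 1(2) - 4 = -2; (-2)(2) - 20 = -24; (-24)(2) + 48 = 0 → quotient x^2 - 2x - 24, remainder 0.
Solve the quadratic x^2 - 2x - 24 = 0: discriminant = (-2)^2 - 4(1)(-24) = 4 + 96 = 100.
sqrt(100) = 10, so x = (2 ± 10)/2: x = 6 or x = -4.

x = -4, x = 2, x = 6


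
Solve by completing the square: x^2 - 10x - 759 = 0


Start: x^2 - 10x - 759 = 0
Move constant: x^2 - 10x = 759
Half of -10 is -5, squared is 25
Add 25 to both sides: x^2 - 10x + 25 = 784
(x - 5)^2 = 784
x - 5 = ±28
x = 5 + 28 = 33 or x = 5 - 28 = -23

x = -23, x = 33


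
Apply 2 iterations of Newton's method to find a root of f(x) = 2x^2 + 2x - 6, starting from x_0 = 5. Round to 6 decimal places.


Newton's method: x_(n+1) = x_n - f(x_n)/f'(x_n)
f(x) = 2x^2 + 2x - 6
f'(x) = 4x + 2

Iteration 1:
  f(5.000000) = 54.000000
  f'(5.000000) = 22.000000
  x_1 = 5.000000 - (54.000000)/(22.000000) = 2.545455

Iteration 2:
  f(2.545455) = 12.049587
  f'(2.545455) = 12.181818
  x_2 = 2.545455 - (12.049587)/(12.181818) = 1.556309

x_2 = 1.556309


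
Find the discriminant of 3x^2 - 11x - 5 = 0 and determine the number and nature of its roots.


For ax^2 + bx + c = 0, discriminant D = b^2 - 4ac
Here a = 3, b = -11, c = -5
D = (-11)^2 - 4(3)(-5) = 121 + 60 = 181

D = 181 > 0 but not a perfect square
The equation has 2 distinct real irrational roots.

Discriminant = 181, 2 distinct real irrational roots


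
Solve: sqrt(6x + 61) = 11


Square both sides: 6x + 61 = 11^2 = 121
6x = 121 - 61 = 60
x = 10
Check: sqrt(6*10 + 61) = sqrt(121) = 11 ✓

x = 10


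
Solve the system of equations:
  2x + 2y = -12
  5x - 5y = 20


Using Cramer's rule:
Determinant D = (2)(-5) - (5)(2) = -10 - 10 = -20
Dx = (-12)(-5) - (20)(2) = 60 - 40 = 20
Dy = (2)(20) - (5)(-12) = 40 + 60 = 100
x = Dx/D = 20/-20 = -1
y = Dy/D = 100/-20 = -5

x = -1, y = -5


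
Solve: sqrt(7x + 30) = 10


Square both sides: 7x + 30 = 10^2 = 100
7x = 100 - 30 = 70
x = 10
Check: sqrt(7*10 + 30) = sqrt(100) = 10 ✓

x = 10


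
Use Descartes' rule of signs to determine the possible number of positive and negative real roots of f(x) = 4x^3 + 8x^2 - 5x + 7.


Descartes' rule of signs:

For positive roots, count sign changes in f(x) = 4x^3 + 8x^2 - 5x + 7:
Signs of coefficients: +, +, -, +
Number of sign changes: 2
Possible positive real roots: 2, 0

For negative roots, examine f(-x) = -4x^3 + 8x^2 + 5x + 7:
Signs of coefficients: -, +, +, +
Number of sign changes: 1
Possible negative real roots: 1

Positive roots: 2 or 0; Negative roots: 1


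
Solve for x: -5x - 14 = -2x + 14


Starting with: -5x - 14 = -2x + 14
Move all x terms to left: (-5 + 2)x = 14 + 14
Simplify: -3x = 28
Divide both sides by -3: x = -28/3

x = -28/3


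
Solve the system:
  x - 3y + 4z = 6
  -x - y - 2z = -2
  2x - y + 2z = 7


Using Cramer's rule. Expand each determinant along the first row.
D  = 1*[(-1)*2 - (-2)*(-1)] - (-3)*[(-1)*2 - (-2)*2] + 4*[(-1)*(-1) - (-1)*2]
  = 1*(-4) - (-3)*(2) + 4*(3) = 14
Dx = 6*[(-1)*2 - (-2)*(-1)] - (-3)*[(-2)*2 - (-2)*7] + 4*[(-2)*(-1) - (-1)*7]
  = 6*(-4) - (-3)*(10) + 4*(9) = 42
Dy = 1*[(-2)*2 - (-2)*7] - 6*[(-1)*2 - (-2)*2] + 4*[(-1)*7 - (-2)*2]
  = 1*(10) - 6*(2) + 4*(-3) = -14
Dz = 1*[(-1)*7 - (-2)*(-1)] - (-3)*[(-1)*7 - (-2)*2] + 6*[(-1)*(-1) - (-1)*2]
  = 1*(-9) - (-3)*(-3) + 6*(3) = 0
x = Dx/D = 42/14 = 3, y = Dy/D = -14/14 = -1, z = Dz/D = 0/14 = 0
Check eq1: (1)(3) + (-3)(-1) + (4)(0) = 6 = 6 ✓
Check eq2: (-1)(3) + (-1)(-1) + (-2)(0) = -2 = -2 ✓
Check eq3: (2)(3) + (-1)(-1) + (2)(0) = 7 = 7 ✓

x = 3, y = -1, z = 0


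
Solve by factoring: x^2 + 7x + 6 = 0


We need two numbers that multiply to 6 and add to 7.
Those numbers are 6 and 1 (since 6 * 1 = 6 and 6 + 1 = 7).
So x^2 + 7x + 6 = (x + 6)(x + 1) = 0
Setting each factor to zero: x = -6 or x = -1

x = -6, x = -1


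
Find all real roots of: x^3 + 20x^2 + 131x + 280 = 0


Let p(x) = x^3 + 20x^2 + 131x + 280. By the rational root theorem (leading coefficient 1), any rational root is an integer divisor of 280: try ±1, ±2, ... in turn.
Test x = 1: value = 432 ≠ 0.
Test x = -1: value = 168 ≠ 0.
Test x = 2: value = 630 ≠ 0.
Test x = -2: value = 90 ≠ 0.
Test x = 4: value = 1188 ≠ 0.
Test x = -4: value = 12 ≠ 0.
Test x = 5: value = 1560 ≠ 0.
Test x = -5: value = 0 ✓, so (x + 5) is a factor.
Synthetic division by (x + 5): bring down 1; 1(-5) + 20 = 15; 15(-5) + 131 = 56; 56(-5) + 280 = 0 → quotient x^2 + 15x + 56, remainder 0.
Solve the quadratic x^2 + 15x + 56 = 0: discriminant = 15^2 - 4(1)(56) = 225 - 224 = 1.
sqrt(1) = 1, so x = (-15 ± 1)/2: x = -7 or x = -8.

x = -8, x = -7, x = -5


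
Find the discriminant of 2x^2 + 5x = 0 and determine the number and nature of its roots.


For ax^2 + bx + c = 0, discriminant D = b^2 - 4ac
Here a = 2, b = 5, c = 0
D = (5)^2 - 4(2)(0) = 25 - 0 = 25

D = 25 > 0 and is a perfect square (sqrt = 5)
The equation has 2 distinct real rational roots.

Discriminant = 25, 2 distinct real rational roots


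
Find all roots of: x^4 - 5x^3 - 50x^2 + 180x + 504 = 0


Let p(x) = x^4 - 5x^3 - 50x^2 + 180x + 504. By the rational root theorem (leading coefficient 1), any rational root is an integer divisor of 504: try ±1, ±2, ... in turn.
Test x = 1: value = 630 ≠ 0.
Test x = -1: value = 280 ≠ 0.
Test x = 2: value = 640 ≠ 0.
Test x = -2: value = 0 ✓, so (x + 2) is a factor.
Synthetic division by (x + 2): bring down 1; 1(-2) - 5 = -7; (-7)(-2) - 50 = -36; (-36)(-2) + 180 = 252; 252(-2) + 504 = 0 → quotient x^3 - 7x^2 - 36x + 252, remainder 0.
Continue with the quotient x^3 - 7x^2 - 36x + 252 (candidates must divide 252; re-test x = -2 first in case it repeats).
Test x = -2: value = 288 ≠ 0.
Test x = 3: value = 108 ≠ 0.
Test x = -3: value = 270 ≠ 0.
Test x = 4: value = 60 ≠ 0.
Test x = -4: value = 220 ≠ 0.
Test x = 6: value = 0 ✓, so (x - 6) is a factor.
Synthetic division by (x - 6): bring down 1; 1(6) - 7 = -1; (-1)(6) - 36 = -42; (-42)(6) + 252 = 0 → quotient x^2 - x - 42, remainder 0.
Solve the quadratic x^2 - x - 42 = 0: discriminant = (-1)^2 - 4(1)(-42) = 1 + 168 = 169.
sqrt(169) = 13, so x = (1 ± 13)/2: x = 7 or x = -6.
Collecting all roots found:

x = -6, x = -2, x = 6, x = 7


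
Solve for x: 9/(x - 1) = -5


Multiply both sides by (x - 1): 9 = -5(x - 1)
Distribute: 9 = -5x + 5
-5x = 9 - 5 = 4
x = -4/5

x = -4/5


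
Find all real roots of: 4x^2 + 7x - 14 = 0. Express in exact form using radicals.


Using the quadratic formula: x = (-b ± sqrt(b^2 - 4ac)) / (2a)
Here a = 4, b = 7, c = -14
Discriminant = b^2 - 4ac = 7^2 - 4(4)(-14) = 49 + 224 = 273
Since discriminant = 273 > 0, there are two real roots.
x = (-7 ± sqrt(273)) / 8
Numerically: x ≈ 1.1903 or x ≈ -2.9403

x = (-7 + sqrt(273)) / 8 or x = (-7 - sqrt(273)) / 8


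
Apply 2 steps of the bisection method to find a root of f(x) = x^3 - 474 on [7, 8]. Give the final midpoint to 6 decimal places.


f(x) = x^3 - 474
f(7) = -131 < 0
f(8) = 38 > 0

Step 1: midpoint = (7.000000 + 8.000000)/2 = 7.500000
  f(7.500000) = -52.125000
  f(mid) < 0, so root is in [7.500000, 8.000000]

Step 2: midpoint = (7.500000 + 8.000000)/2 = 7.750000
  f(7.750000) = -8.515625
  f(mid) < 0, so root is in [7.750000, 8.000000]

midpoint = 7.750000
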